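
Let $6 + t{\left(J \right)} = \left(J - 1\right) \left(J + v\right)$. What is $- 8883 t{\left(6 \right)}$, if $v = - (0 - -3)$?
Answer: $-79947$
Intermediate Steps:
$v = -3$ ($v = - (0 + 3) = \left(-1\right) 3 = -3$)
$t{\left(J \right)} = -6 + \left(-1 + J\right) \left(-3 + J\right)$ ($t{\left(J \right)} = -6 + \left(J - 1\right) \left(J - 3\right) = -6 + \left(-1 + J\right) \left(-3 + J\right)$)
$- 8883 t{\left(6 \right)} = - 8883 \left(-3 + 6^{2} - 24\right) = - 8883 \left(-3 + 36 - 24\right) = \left(-8883\right) 9 = -79947$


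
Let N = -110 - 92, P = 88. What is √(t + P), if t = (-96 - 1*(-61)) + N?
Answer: I*√149 ≈ 12.207*I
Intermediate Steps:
N = -202
t = -237 (t = (-96 - 1*(-61)) - 202 = (-96 + 61) - 202 = -35 - 202 = -237)
√(t + P) = √(-237 + 88) = √(-149) = I*√149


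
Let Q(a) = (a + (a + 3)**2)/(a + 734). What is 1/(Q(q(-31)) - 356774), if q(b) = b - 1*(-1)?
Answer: -704/251168197 ≈ -2.8029e-6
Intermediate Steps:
q(b) = 1 + b (q(b) = b + 1 = 1 + b)
Q(a) = (a + (3 + a)**2)/(734 + a)
1/(Q(q(-31)) - 356774) = 1/(((1 - 31) + (3 + (1 - 31))**2)/(734 + (1 - 31)) - 356774) = 1/((-30 + (3 - 30)**2)/(734 - 30) - 356774) = 1/((-30 + (-27)**2)/704 - 356774) = 1/((-30 + 729)/704 - 356774) = 1/((1/704)*699 - 356774) = 1/(699/704 - 356774) = 1/(-251168197/704) = -704/251168197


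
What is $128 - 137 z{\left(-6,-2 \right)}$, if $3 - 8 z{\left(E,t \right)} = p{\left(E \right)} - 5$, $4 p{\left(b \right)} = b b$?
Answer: $\frac{1161}{8} \approx 145.13$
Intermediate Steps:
$p{\left(b \right)} = \frac{b^{2}}{4}$ ($p{\left(b \right)} = \frac{b b}{4} = \frac{b^{2}}{4}$)
$z{\left(E,t \right)} = 1 - \frac{E^{2}}{32}$ ($z{\left(E,t \right)} = \frac{3}{8} - \frac{\frac{E^{2}}{4} - 5}{8} = \frac{3}{8} - \frac{-5 + \frac{E^{2}}{4}}{8} = \frac{3}{8} - \left(- \frac{5}{8} + \frac{E^{2}}{32}\right) = 1 - \frac{E^{2}}{32}$)
$128 - 137 z{\left(-6,-2 \right)} = 128 - 137 \left(1 - \frac{\left(-6\right)^{2}}{32}\right) = 128 - 137 \left(1 - \frac{9}{8}\right) = 128 - - \frac{137}{8} = 128 + \frac{137}{8} = \frac{1161}{8}$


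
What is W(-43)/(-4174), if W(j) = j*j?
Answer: -1849/4174 ≈ -0.44298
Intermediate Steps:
W(j) = j²
W(-43)/(-4174) = (-43)²/(-4174) = 1849*(-1/4174) = -1849/4174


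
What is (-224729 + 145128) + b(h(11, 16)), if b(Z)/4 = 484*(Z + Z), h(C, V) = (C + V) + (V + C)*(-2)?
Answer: -184145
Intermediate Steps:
h(C, V) = -C - V (h(C, V) = (C + V) + (C + V)*(-2) = (C + V) + (-2*C - 2*V) = -C - V)
b(Z) = 3872*Z (b(Z) = 4*(484*(Z + Z)) = 4*(484*(2*Z)) = 4*(968*Z) = 3872*Z)
(-224729 + 145128) + b(h(11, 16)) = (-224729 + 145128) + 3872*(-1*11 - 1*16) = -79601 + 3872*(-11 - 16) = -79601 + 3872*(-27) = -79601 - 104544 = -184145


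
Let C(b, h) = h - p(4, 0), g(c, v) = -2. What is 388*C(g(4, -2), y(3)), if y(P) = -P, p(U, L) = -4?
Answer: 388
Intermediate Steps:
C(b, h) = 4 + h (C(b, h) = h - 1*(-4) = h + 4 = 4 + h)
388*C(g(4, -2), y(3)) = 388*(4 - 1*3) = 388*(4 - 3) = 388*1 = 388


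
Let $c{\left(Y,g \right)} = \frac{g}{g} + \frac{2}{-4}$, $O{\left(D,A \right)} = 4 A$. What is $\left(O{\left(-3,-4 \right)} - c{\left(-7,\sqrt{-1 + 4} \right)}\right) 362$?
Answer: $-5973$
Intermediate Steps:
$c{\left(Y,g \right)} = \frac{1}{2}$ ($c{\left(Y,g \right)} = 1 + 2 \left(- \frac{1}{4}\right) = 1 - \frac{1}{2} = \frac{1}{2}$)
$\left(O{\left(-3,-4 \right)} - c{\left(-7,\sqrt{-1 + 4} \right)}\right) 362 = \left(4 \left(-4\right) - \frac{1}{2}\right) 362 = \left(-16 - \frac{1}{2}\right) 362 = \left(- \frac{33}{2}\right) 362 = -5973$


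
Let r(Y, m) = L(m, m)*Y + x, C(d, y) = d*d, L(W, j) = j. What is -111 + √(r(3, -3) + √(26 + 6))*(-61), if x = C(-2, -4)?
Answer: -111 - 61*√(-5 + 4*√2) ≈ -160.44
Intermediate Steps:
C(d, y) = d²
x = 4 (x = (-2)² = 4)
r(Y, m) = 4 + Y*m (r(Y, m) = m*Y + 4 = Y*m + 4 = 4 + Y*m)
-111 + √(r(3, -3) + √(26 + 6))*(-61) = -111 + √((4 + 3*(-3)) + √(26 + 6))*(-61) = -111 + √((4 - 9) + √32)*(-61) = -111 + √(-5 + 4*√2)*(-61) = -111 - 61*√(-5 + 4*√2)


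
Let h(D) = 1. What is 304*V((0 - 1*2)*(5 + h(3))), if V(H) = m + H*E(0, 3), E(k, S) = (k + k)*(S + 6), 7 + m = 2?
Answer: -1520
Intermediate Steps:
m = -5 (m = -7 + 2 = -5)
E(k, S) = 2*k*(6 + S) (E(k, S) = (2*k)*(6 + S) = 2*k*(6 + S))
V(H) = -5 (V(H) = -5 + H*(2*0*(6 + 3)) = -5 + H*(2*0*9) = -5 + H*0 = -5 + 0 = -5)
304*V((0 - 1*2)*(5 + h(3))) = 304*(-5) = -1520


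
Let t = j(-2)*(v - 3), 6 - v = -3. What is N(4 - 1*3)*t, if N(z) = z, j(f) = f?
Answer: -12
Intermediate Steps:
v = 9 (v = 6 - 1*(-3) = 6 + 3 = 9)
t = -12 (t = -2*(9 - 3) = -2*6 = -12)
N(4 - 1*3)*t = (4 - 1*3)*(-12) = (4 - 3)*(-12) = 1*(-12) = -12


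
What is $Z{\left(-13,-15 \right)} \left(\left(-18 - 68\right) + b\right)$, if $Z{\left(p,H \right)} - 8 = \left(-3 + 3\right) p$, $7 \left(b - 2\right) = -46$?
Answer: $- \frac{5072}{7} \approx -724.57$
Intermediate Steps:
$b = - \frac{32}{7}$ ($b = 2 + \frac{1}{7} \left(-46\right) = 2 - \frac{46}{7} = - \frac{32}{7} \approx -4.5714$)
$Z{\left(p,H \right)} = 8$ ($Z{\left(p,H \right)} = 8 + \left(-3 + 3\right) p = 8 + 0 p = 8 + 0 = 8$)
$Z{\left(-13,-15 \right)} \left(\left(-18 - 68\right) + b\right) = 8 \left(\left(-18 - 68\right) - \frac{32}{7}\right) = 8 \left(-86 - \frac{32}{7}\right) = 8 \left(- \frac{634}{7}\right) = - \frac{5072}{7}$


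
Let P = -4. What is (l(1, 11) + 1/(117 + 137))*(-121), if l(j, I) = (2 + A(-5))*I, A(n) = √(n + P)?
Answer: -676269/254 - 3993*I ≈ -2662.5 - 3993.0*I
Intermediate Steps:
A(n) = √(-4 + n) (A(n) = √(n - 4) = √(-4 + n))
l(j, I) = I*(2 + 3*I) (l(j, I) = (2 + √(-4 - 5))*I = (2 + √(-9))*I = (2 + 3*I)*I = I*(2 + 3*I))
(l(1, 11) + 1/(117 + 137))*(-121) = (11*(2 + 3*I) + 1/(117 + 137))*(-121) = ((22 + 33*I) + 1/254)*(-121) = (5589/254 + 33*I)*(-121) = -676269/254 - 3993*I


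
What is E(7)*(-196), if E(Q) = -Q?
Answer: 1372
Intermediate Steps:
E(7)*(-196) = -1*7*(-196) = -7*(-196) = 1372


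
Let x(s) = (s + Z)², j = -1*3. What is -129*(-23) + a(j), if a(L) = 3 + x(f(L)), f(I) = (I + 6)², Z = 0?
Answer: 3051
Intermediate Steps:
f(I) = (6 + I)²
j = -3
x(s) = s² (x(s) = (s + 0)² = s²)
a(L) = 3 + (6 + L)⁴ (a(L) = 3 + ((6 + L)²)² = 3 + (6 + L)⁴)
-129*(-23) + a(j) = -129*(-23) + (3 + (6 - 3)⁴) = 2967 + (3 + 3⁴) = 2967 + (3 + 81) = 2967 + 84 = 3051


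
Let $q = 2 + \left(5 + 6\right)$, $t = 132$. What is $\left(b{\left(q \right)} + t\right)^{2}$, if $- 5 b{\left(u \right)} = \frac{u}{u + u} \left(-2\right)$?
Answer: $\frac{436921}{25} \approx 17477.0$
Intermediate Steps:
$q = 13$ ($q = 2 + 11 = 13$)
$b{\left(u \right)} = \frac{1}{5}$ ($b{\left(u \right)} = - \frac{\frac{u}{u + u} \left(-2\right)}{5} = - \frac{\frac{u}{2 u} \left(-2\right)}{5} = - \frac{\frac{1}{2 u} u \left(-2\right)}{5} = - \frac{\frac{1}{2} \left(-2\right)}{5} = \left(- \frac{1}{5}\right) \left(-1\right) = \frac{1}{5}$)
$\left(b{\left(q \right)} + t\right)^{2} = \left(\frac{1}{5} + 132\right)^{2} = \left(\frac{661}{5}\right)^{2} = \frac{436921}{25}$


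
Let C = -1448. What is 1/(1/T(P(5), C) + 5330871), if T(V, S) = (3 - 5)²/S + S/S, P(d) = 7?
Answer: 361/1924444793 ≈ 1.8759e-7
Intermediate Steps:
T(V, S) = 1 + 4/S (T(V, S) = (-2)²/S + 1 = 4/S + 1 = 1 + 4/S)
1/(1/T(P(5), C) + 5330871) = 1/(1/((4 - 1448)/(-1448)) + 5330871) = 1/(1/(-1/1448*(-1444)) + 5330871) = 1/(1/(361/362) + 5330871) = 1/(362/361 + 5330871) = 1/(1924444793/361) = 361/1924444793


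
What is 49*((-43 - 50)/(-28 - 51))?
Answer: 4557/79 ≈ 57.684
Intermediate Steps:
49*((-43 - 50)/(-28 - 51)) = 49*(-93/(-79)) = 49*(-93*(-1/79)) = 49*(93/79) = 4557/79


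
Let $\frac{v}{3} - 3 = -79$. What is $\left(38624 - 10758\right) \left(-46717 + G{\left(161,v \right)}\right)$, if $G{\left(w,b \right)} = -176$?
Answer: $-1306720338$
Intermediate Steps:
$v = -228$ ($v = 9 + 3 \left(-79\right) = 9 - 237 = -228$)
$\left(38624 - 10758\right) \left(-46717 + G{\left(161,v \right)}\right) = \left(38624 - 10758\right) \left(-46717 - 176\right) = 27866 \left(-46893\right) = -1306720338$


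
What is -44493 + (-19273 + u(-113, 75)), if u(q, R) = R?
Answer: -63691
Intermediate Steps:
-44493 + (-19273 + u(-113, 75)) = -44493 + (-19273 + 75) = -44493 - 19198 = -63691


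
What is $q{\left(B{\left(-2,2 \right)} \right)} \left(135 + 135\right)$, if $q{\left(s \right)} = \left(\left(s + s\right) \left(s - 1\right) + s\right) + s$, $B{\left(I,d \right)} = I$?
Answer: $2160$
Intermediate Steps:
$q{\left(s \right)} = 2 s + 2 s \left(-1 + s\right)$ ($q{\left(s \right)} = \left(2 s \left(-1 + s\right) + s\right) + s = \left(s + 2 s \left(-1 + s\right)\right) + s = 2 s + 2 s \left(-1 + s\right)$)
$q{\left(B{\left(-2,2 \right)} \right)} \left(135 + 135\right) = 2 \left(-2\right)^{2} \left(135 + 135\right) = 2 \cdot 4 \cdot 270 = 8 \cdot 270 = 2160$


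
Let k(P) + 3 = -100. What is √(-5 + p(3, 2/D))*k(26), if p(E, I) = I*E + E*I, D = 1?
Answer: -103*√7 ≈ -272.51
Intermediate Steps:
p(E, I) = 2*E*I (p(E, I) = E*I + E*I = 2*E*I)
k(P) = -103 (k(P) = -3 - 100 = -103)
√(-5 + p(3, 2/D))*k(26) = √(-5 + 2*3*(2/1))*(-103) = √(-5 + 2*3*(2*1))*(-103) = √(-5 + 2*3*2)*(-103) = √(-5 + 12)*(-103) = √7*(-103) = -103*√7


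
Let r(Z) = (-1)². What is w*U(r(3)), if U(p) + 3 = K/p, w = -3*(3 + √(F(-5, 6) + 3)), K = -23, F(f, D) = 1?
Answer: 390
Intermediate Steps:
r(Z) = 1
w = -15 (w = -3*(3 + √(1 + 3)) = -3*(3 + √4) = -3*(3 + 2) = -3*5 = -15)
U(p) = -3 - 23/p
w*U(r(3)) = -15*(-3 - 23/1) = -15*(-3 - 23*1) = -15*(-3 - 23) = -15*(-26) = 390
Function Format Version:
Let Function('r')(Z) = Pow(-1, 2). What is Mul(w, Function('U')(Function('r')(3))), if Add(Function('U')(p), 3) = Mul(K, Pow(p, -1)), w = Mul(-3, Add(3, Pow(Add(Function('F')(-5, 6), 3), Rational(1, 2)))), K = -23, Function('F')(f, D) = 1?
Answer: 390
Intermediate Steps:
Function('r')(Z) = 1
w = -15 (w = Mul(-3, Add(3, Pow(Add(1, 3), Rational(1, 2)))) = Mul(-3, Add(3, Pow(4, Rational(1, 2)))) = Mul(-3, Add(3, 2)) = Mul(-3, 5) = -15)
Function('U')(p) = Add(-3, Mul(-23, Pow(p, -1)))
Mul(w, Function('U')(Function('r')(3))) = Mul(-15, Add(-3, Mul(-23, Pow(1, -1)))) = Mul(-15, Add(-3, Mul(-23, 1))) = Mul(-15, Add(-3, -23)) = Mul(-15, -26) = 390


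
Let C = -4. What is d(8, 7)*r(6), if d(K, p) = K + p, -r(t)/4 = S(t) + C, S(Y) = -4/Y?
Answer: 280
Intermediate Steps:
r(t) = 16 + 16/t (r(t) = -4*(-4/t - 4) = -4*(-4 - 4/t) = 16 + 16/t)
d(8, 7)*r(6) = (8 + 7)*(16 + 16/6) = 15*(16 + 16*(⅙)) = 15*(16 + 8/3) = 15*(56/3) = 280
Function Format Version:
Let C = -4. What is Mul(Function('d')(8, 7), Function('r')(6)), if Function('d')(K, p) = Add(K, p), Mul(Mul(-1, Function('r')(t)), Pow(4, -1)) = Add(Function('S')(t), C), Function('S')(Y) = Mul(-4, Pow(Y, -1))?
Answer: 280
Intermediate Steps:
Function('r')(t) = Add(16, Mul(16, Pow(t, -1))) (Function('r')(t) = Mul(-4, Add(Mul(-4, Pow(t, -1)), -4)) = Mul(-4, Add(-4, Mul(-4, Pow(t, -1)))) = Add(16, Mul(16, Pow(t, -1))))
Mul(Function('d')(8, 7), Function('r')(6)) = Mul(Add(8, 7), Add(16, Mul(16, Pow(6, -1)))) = Mul(15, Add(16, Mul(16, Rational(1, 6)))) = Mul(15, Add(16, Rational(8, 3))) = Mul(15, Rational(56, 3)) = 280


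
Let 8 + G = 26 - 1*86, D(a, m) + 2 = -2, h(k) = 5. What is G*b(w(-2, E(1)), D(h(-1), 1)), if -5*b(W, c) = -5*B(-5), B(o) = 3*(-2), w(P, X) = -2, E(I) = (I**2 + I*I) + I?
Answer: 408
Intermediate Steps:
D(a, m) = -4 (D(a, m) = -2 - 2 = -4)
E(I) = I + 2*I**2 (E(I) = (I**2 + I**2) + I = 2*I**2 + I = I + 2*I**2)
B(o) = -6
b(W, c) = -6 (b(W, c) = -(-1)*(-6) = -1/5*30 = -6)
G = -68 (G = -8 + (26 - 1*86) = -8 + (26 - 86) = -8 - 60 = -68)
G*b(w(-2, E(1)), D(h(-1), 1)) = -68*(-6) = 408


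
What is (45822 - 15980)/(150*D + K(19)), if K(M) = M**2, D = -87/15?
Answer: -29842/509 ≈ -58.629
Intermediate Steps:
D = -29/5 (D = -87*1/15 = -29/5 ≈ -5.8000)
(45822 - 15980)/(150*D + K(19)) = (45822 - 15980)/(150*(-29/5) + 19**2) = 29842/(-870 + 361) = 29842/(-509) = 29842*(-1/509) = -29842/509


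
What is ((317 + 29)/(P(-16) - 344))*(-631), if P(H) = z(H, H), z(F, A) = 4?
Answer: 109163/170 ≈ 642.13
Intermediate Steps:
P(H) = 4
((317 + 29)/(P(-16) - 344))*(-631) = ((317 + 29)/(4 - 344))*(-631) = (346/(-340))*(-631) = (346*(-1/340))*(-631) = -173/170*(-631) = 109163/170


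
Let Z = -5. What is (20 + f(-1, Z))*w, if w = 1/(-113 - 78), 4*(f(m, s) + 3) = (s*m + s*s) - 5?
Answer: -93/764 ≈ -0.12173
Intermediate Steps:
f(m, s) = -17/4 + s**2/4 + m*s/4 (f(m, s) = -3 + ((s*m + s*s) - 5)/4 = -3 + ((m*s + s**2) - 5)/4 = -3 + ((s**2 + m*s) - 5)/4 = -3 + (-5 + s**2 + m*s)/4 = -3 + (-5/4 + s**2/4 + m*s/4) = -17/4 + s**2/4 + m*s/4)
w = -1/191 (w = 1/(-191) = -1/191 ≈ -0.0052356)
(20 + f(-1, Z))*w = (20 + (-17/4 + (1/4)*(-5)**2 + (1/4)*(-1)*(-5)))*(-1/191) = (20 + (-17/4 + (1/4)*25 + 5/4))*(-1/191) = (20 + (-17/4 + 25/4 + 5/4))*(-1/191) = (20 + 13/4)*(-1/191) = (93/4)*(-1/191) = -93/764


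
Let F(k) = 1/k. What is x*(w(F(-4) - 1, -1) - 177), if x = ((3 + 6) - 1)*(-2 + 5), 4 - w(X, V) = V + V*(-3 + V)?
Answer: -4224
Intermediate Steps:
w(X, V) = 4 - V - V*(-3 + V) (w(X, V) = 4 - (V + V*(-3 + V)) = 4 + (-V - V*(-3 + V)) = 4 - V - V*(-3 + V))
x = 24 (x = (9 - 1)*3 = 8*3 = 24)
x*(w(F(-4) - 1, -1) - 177) = 24*((4 - 1*(-1)² + 2*(-1)) - 177) = 24*((4 - 1*1 - 2) - 177) = 24*((4 - 1 - 2) - 177) = 24*(1 - 177) = 24*(-176) = -4224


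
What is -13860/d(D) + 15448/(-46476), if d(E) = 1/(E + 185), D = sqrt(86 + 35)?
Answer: -31563714502/11619 ≈ -2.7166e+6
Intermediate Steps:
D = 11 (D = sqrt(121) = 11)
d(E) = 1/(185 + E)
-13860/d(D) + 15448/(-46476) = -13860/(1/(185 + 11)) + 15448/(-46476) = -13860/(1/196) + 15448*(-1/46476) = -13860/1/196 - 3862/11619 = -13860*196 - 3862/11619 = -2716560 - 3862/11619 = -31563714502/11619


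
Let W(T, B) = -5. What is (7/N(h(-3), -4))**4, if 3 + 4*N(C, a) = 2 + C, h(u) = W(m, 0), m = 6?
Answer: 38416/81 ≈ 474.27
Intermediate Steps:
h(u) = -5
N(C, a) = -1/4 + C/4 (N(C, a) = -3/4 + (2 + C)/4 = -3/4 + (1/2 + C/4) = -1/4 + C/4)
(7/N(h(-3), -4))**4 = (7/(-1/4 + (1/4)*(-5)))**4 = (7/(-1/4 - 5/4))**4 = (7/(-3/2))**4 = (7*(-2/3))**4 = (-14/3)**4 = 38416/81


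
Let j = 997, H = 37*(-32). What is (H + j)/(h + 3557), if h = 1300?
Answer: -187/4857 ≈ -0.038501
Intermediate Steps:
H = -1184
(H + j)/(h + 3557) = (-1184 + 997)/(1300 + 3557) = -187/4857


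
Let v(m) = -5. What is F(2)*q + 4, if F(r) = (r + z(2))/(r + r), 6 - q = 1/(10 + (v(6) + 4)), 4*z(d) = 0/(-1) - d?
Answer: 149/24 ≈ 6.2083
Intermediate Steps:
z(d) = -d/4 (z(d) = (0/(-1) - d)/4 = (0*(-1) - d)/4 = (0 - d)/4 = (-d)/4 = -d/4)
q = 53/9 (q = 6 - 1/(10 + (-5 + 4)) = 6 - 1/(10 - 1) = 6 - 1/9 = 53/9 ≈ 5.8889)
F(r) = (-1/2 + r)/(2*r) (F(r) = (r - 1/4*2)/(r + r) = (r - 1/2)/((2*r)) = (-1/2 + r)*(1/(2*r)) = (-1/2 + r)/(2*r))
F(2)*q + 4 = ((1/4)*(-1 + 2*2)/2)*(53/9) + 4 = ((1/4)*(1/2)*(-1 + 4))*(53/9) + 4 = ((1/4)*(1/2)*3)*(53/9) + 4 = (3/8)*(53/9) + 4 = 53/24 + 4 = 149/24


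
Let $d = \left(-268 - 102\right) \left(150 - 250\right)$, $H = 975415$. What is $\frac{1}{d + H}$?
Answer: $\frac{1}{1012415} \approx 9.8774 \cdot 10^{-7}$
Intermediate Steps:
$d = 37000$ ($d = \left(-370\right) \left(-100\right) = 37000$)
$\frac{1}{d + H} = \frac{1}{37000 + 975415} = \frac{1}{1012415}$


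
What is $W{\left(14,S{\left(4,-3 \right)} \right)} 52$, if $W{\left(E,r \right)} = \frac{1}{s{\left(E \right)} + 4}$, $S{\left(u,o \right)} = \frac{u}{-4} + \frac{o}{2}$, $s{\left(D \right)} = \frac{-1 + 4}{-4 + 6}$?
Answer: $\frac{104}{11} \approx 9.4545$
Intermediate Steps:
$s{\left(D \right)} = \frac{3}{2}$
$S{\left(u,o \right)} = \frac{o}{2} - \frac{u}{4}$ ($S{\left(u,o \right)} = u \left(- \frac{1}{4}\right) + o \frac{1}{2} = - \frac{u}{4} + \frac{o}{2} = \frac{o}{2} - \frac{u}{4}$)
$W{\left(E,r \right)} = \frac{2}{11}$ ($W{\left(E,r \right)} = \frac{1}{\frac{3}{2} + 4} = \frac{1}{\frac{11}{2}} = \frac{2}{11}$)
$W{\left(14,S{\left(4,-3 \right)} \right)} 52 = \frac{2}{11} \cdot 52 = \frac{104}{11}$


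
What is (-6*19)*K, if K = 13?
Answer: -1482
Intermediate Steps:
(-6*19)*K = -6*19*13 = -114*13 = -1482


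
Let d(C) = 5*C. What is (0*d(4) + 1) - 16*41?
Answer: -655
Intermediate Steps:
(0*d(4) + 1) - 16*41 = (0*(5*4) + 1) - 16*41 = (0*20 + 1) - 656 = (0 + 1) - 656 = 1 - 656 = -655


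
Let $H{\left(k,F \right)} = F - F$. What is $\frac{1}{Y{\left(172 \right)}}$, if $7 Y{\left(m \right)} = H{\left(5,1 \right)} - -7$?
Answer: $1$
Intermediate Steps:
$H{\left(k,F \right)} = 0$
$Y{\left(m \right)} = 1$ ($Y{\left(m \right)} = \frac{0 - -7}{7} = \frac{0 + 7}{7} = \frac{1}{7} \cdot 7 = 1$)
$\frac{1}{Y{\left(172 \right)}} = 1^{-1} = 1$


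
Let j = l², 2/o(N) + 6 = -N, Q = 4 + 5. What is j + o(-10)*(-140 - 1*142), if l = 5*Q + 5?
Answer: 2359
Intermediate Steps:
Q = 9
l = 50 (l = 5*9 + 5 = 45 + 5 = 50)
o(N) = 2/(-6 - N)
j = 2500 (j = 50² = 2500)
j + o(-10)*(-140 - 1*142) = 2500 + (-2/(6 - 10))*(-140 - 1*142) = 2500 + (-2/(-4))*(-140 - 142) = 2500 - 2*(-¼)*(-282) = 2500 + (½)*(-282) = 2500 - 141 = 2359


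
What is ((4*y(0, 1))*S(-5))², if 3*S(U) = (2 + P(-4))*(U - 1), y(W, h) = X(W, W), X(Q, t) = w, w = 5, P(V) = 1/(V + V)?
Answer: 5625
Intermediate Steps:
P(V) = 1/(2*V)
X(Q, t) = 5
y(W, h) = 5
S(U) = -5/8 + 5*U/8 (S(U) = ((2 + (½)/(-4))*(U - 1))/3 = ((2 + (½)*(-¼))*(-1 + U))/3 = ((2 - ⅛)*(-1 + U))/3 = (15*(-1 + U)/8)/3 = (-15/8 + 15*U/8)/3 = -5/8 + 5*U/8)
((4*y(0, 1))*S(-5))² = ((4*5)*(-5/8 + (5/8)*(-5)))² = (20*(-5/8 - 25/8))² = (20*(-15/4))² = (-75)² = 5625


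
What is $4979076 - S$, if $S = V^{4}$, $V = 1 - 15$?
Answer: $4940660$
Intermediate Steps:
$V = -14$
$S = 38416$ ($S = \left(-14\right)^{4} = 38416$)
$4979076 - S = 4979076 - 38416 = 4940660$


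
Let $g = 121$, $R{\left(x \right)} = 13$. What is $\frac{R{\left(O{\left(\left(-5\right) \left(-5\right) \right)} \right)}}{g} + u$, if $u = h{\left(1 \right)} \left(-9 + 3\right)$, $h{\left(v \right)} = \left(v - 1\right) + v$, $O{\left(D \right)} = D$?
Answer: $- \frac{713}{121} \approx -5.8926$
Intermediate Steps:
$h{\left(v \right)} = -1 + 2 v$ ($h{\left(v \right)} = \left(-1 + v\right) + v = -1 + 2 v$)
$u = -6$ ($u = \left(-1 + 2 \cdot 1\right) \left(-9 + 3\right) = \left(-1 + 2\right) \left(-6\right) = 1 \left(-6\right) = -6$)
$\frac{R{\left(O{\left(\left(-5\right) \left(-5\right) \right)} \right)}}{g} + u = \frac{13}{121} - 6 = - \frac{713}{121}$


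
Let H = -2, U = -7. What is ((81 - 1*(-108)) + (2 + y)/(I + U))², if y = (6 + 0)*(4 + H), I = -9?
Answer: 2265025/64 ≈ 35391.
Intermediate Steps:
y = 12 (y = (6 + 0)*(4 - 2) = 6*2 = 12)
((81 - 1*(-108)) + (2 + y)/(I + U))² = ((81 - 1*(-108)) + (2 + 12)/(-9 - 7))² = ((81 + 108) + 14/(-16))² = (189 - 1/16*14)² = (189 - 7/8)² = (1505/8)² = 2265025/64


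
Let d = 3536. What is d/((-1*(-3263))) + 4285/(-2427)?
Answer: -415391/609177 ≈ -0.68189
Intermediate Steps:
d/((-1*(-3263))) + 4285/(-2427) = 3536/((-1*(-3263))) + 4285/(-2427) = 3536/3263 + 4285*(-1/2427) = 3536*(1/3263) - 4285/2427 = 272/251 - 4285/2427 = -415391/609177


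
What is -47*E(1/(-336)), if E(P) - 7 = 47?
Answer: -2538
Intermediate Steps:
E(P) = 54 (E(P) = 7 + 47 = 54)
-47*E(1/(-336)) = -47*54 = -2538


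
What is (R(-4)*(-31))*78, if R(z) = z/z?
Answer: -2418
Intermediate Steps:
R(z) = 1
(R(-4)*(-31))*78 = (1*(-31))*78 = -31*78 = -2418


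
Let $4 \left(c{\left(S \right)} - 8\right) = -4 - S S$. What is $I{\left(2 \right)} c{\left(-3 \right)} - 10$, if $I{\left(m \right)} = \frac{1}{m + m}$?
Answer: $- \frac{141}{16} \approx -8.8125$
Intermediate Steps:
$c{\left(S \right)} = 7 - \frac{S^{2}}{4}$ ($c{\left(S \right)} = 8 + \frac{-4 - S S}{4} = 8 + \frac{-4 - S^{2}}{4} = 8 - \left(1 + \frac{S^{2}}{4}\right) = 7 - \frac{S^{2}}{4}$)
$I{\left(m \right)} = \frac{1}{2 m}$
$I{\left(2 \right)} c{\left(-3 \right)} - 10 = \frac{1}{2 \cdot 2} \left(7 - \frac{\left(-3\right)^{2}}{4}\right) - 10 = \frac{1}{2} \cdot \frac{1}{2} \left(7 - \frac{9}{4}\right) - 10 = \frac{7 - \frac{9}{4}}{4} - 10 = \frac{1}{4} \cdot \frac{19}{4} - 10 = \frac{19}{16} - 10 = - \frac{141}{16}$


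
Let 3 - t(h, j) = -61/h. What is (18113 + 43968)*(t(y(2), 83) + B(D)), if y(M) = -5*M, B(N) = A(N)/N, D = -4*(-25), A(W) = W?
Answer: -1303701/10 ≈ -1.3037e+5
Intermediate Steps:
D = 100
B(N) = 1 (B(N) = N/N = 1)
t(h, j) = 3 + 61/h (t(h, j) = 3 - (-61)/h = 3 + 61/h)
(18113 + 43968)*(t(y(2), 83) + B(D)) = (18113 + 43968)*((3 + 61/((-5*2))) + 1) = 62081*((3 + 61/(-10)) + 1) = 62081*((3 + 61*(-⅒)) + 1) = 62081*((3 - 61/10) + 1) = 62081*(-31/10 + 1) = 62081*(-21/10) = -1303701/10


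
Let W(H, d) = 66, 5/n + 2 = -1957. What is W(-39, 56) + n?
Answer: 129289/1959 ≈ 65.997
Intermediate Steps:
n = -5/1959 (n = 5/(-2 - 1957) = 5/(-1959) = 5*(-1/1959) = -5/1959 ≈ -0.0025523)
W(-39, 56) + n = 66 - 5/1959 = 129289/1959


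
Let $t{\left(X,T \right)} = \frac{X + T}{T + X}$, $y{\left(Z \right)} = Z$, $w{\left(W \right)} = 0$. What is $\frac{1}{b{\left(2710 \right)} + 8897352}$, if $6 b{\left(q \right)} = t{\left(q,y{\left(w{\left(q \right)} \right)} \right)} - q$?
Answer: $\frac{2}{17793801} \approx 1.124 \cdot 10^{-7}$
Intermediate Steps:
$t{\left(X,T \right)} = 1$ ($t{\left(X,T \right)} = \frac{T + X}{T + X} = 1$)
$b{\left(q \right)} = \frac{1}{6} - \frac{q}{6}$ ($b{\left(q \right)} = \frac{1 - q}{6} = \frac{1}{6} - \frac{q}{6}$)
$\frac{1}{b{\left(2710 \right)} + 8897352} = \frac{1}{\left(\frac{1}{6} - \frac{1355}{3}\right) + 8897352} = \frac{1}{- \frac{903}{2} + 8897352} = \frac{1}{\frac{17793801}{2}} = \frac{2}{17793801}$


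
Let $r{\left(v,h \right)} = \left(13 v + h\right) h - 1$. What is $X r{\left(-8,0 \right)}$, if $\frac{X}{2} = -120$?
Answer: $240$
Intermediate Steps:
$X = -240$ ($X = 2 \left(-120\right) = -240$)
$r{\left(v,h \right)} = -1 + h \left(h + 13 v\right)$ ($r{\left(v,h \right)} = \left(h + 13 v\right) h - 1 = h \left(h + 13 v\right) - 1 = -1 + h \left(h + 13 v\right)$)
$X r{\left(-8,0 \right)} = - 240 \left(-1 + 0^{2} + 13 \cdot 0 \left(-8\right)\right) = - 240 \left(-1 + 0 + 0\right) = \left(-240\right) \left(-1\right) = 240$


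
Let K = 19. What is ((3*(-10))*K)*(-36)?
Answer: 20520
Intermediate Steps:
((3*(-10))*K)*(-36) = ((3*(-10))*19)*(-36) = -30*19*(-36) = -570*(-36) = 20520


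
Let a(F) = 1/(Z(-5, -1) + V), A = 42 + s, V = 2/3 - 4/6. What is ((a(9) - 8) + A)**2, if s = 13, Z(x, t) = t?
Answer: 2116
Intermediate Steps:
V = 0 (V = 2*(1/3) - 4*1/6 = 2/3 - 2/3 = 0)
A = 55 (A = 42 + 13 = 55)
a(F) = -1 (a(F) = 1/(-1 + 0) = 1/(-1) = -1)
((a(9) - 8) + A)**2 = ((-1 - 8) + 55)**2 = (-9 + 55)**2 = 46**2 = 2116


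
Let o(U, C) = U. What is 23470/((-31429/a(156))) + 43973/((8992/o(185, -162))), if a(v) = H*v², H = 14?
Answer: -71647260264815/282609568 ≈ -2.5352e+5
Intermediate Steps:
a(v) = 14*v²
23470/((-31429/a(156))) + 43973/((8992/o(185, -162))) = 23470/((-31429/(14*156²))) + 43973/((8992/185)) = 23470/((-31429/(14*24336))) + 43973/((8992*(1/185))) = 23470/((-31429/340704)) + 43973/(8992/185) = 23470/((-31429*1/340704)) + 43973*(185/8992) = 23470/(-31429/340704) + 8135005/8992 = 23470*(-340704/31429) + 8135005/8992 = -7996322880/31429 + 8135005/8992 = -71647260264815/282609568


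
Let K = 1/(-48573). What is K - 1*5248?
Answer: -254911105/48573 ≈ -5248.0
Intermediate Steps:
K = -1/48573 ≈ -2.0588e-5
K - 1*5248 = -1/48573 - 1*5248 = -1/48573 - 5248 = -254911105/48573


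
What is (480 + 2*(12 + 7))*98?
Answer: 50764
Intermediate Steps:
(480 + 2*(12 + 7))*98 = (480 + 2*19)*98 = (480 + 38)*98 = 518*98 = 50764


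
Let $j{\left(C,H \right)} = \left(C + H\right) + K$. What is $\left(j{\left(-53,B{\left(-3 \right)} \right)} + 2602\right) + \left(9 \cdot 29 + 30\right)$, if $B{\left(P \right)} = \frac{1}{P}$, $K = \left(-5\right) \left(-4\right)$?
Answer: $\frac{8579}{3} \approx 2859.7$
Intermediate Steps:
$K = 20$
$j{\left(C,H \right)} = 20 + C + H$ ($j{\left(C,H \right)} = \left(C + H\right) + 20 = 20 + C + H$)
$\left(j{\left(-53,B{\left(-3 \right)} \right)} + 2602\right) + \left(9 \cdot 29 + 30\right) = \left(\left(20 - 53 + \frac{1}{-3}\right) + 2602\right) + \left(9 \cdot 29 + 30\right) = \left(\left(20 - 53 - \frac{1}{3}\right) + 2602\right) + \left(261 + 30\right) = \left(- \frac{100}{3} + 2602\right) + 291 = \frac{7706}{3} + 291 = \frac{8579}{3}$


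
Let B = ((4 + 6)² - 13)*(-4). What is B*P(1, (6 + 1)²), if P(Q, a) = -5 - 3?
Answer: 2784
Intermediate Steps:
P(Q, a) = -8
B = -348 (B = (10² - 13)*(-4) = (100 - 13)*(-4) = 87*(-4) = -348)
B*P(1, (6 + 1)²) = -348*(-8) = 2784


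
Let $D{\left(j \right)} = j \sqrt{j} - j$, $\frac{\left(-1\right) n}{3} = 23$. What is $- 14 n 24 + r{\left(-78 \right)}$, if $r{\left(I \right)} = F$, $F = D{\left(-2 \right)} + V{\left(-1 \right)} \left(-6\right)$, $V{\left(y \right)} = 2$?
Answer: $23174 - 2 i \sqrt{2} \approx 23174.0 - 2.8284 i$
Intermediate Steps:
$n = -69$ ($n = \left(-3\right) 23 = -69$)
$D{\left(j \right)} = j^{\frac{3}{2}} - j$
$F = -10 - 2 i \sqrt{2}$ ($F = \left(\left(-2\right)^{\frac{3}{2}} - -2\right) + 2 \left(-6\right) = \left(- 2 i \sqrt{2} + 2\right) - 12 = \left(2 - 2 i \sqrt{2}\right) - 12 = -10 - 2 i \sqrt{2} \approx -10.0 - 2.8284 i$)
$r{\left(I \right)} = -10 - 2 i \sqrt{2}$
$- 14 n 24 + r{\left(-78 \right)} = \left(-14\right) \left(-69\right) 24 - \left(10 + 2 i \sqrt{2}\right) = 966 \cdot 24 - \left(10 + 2 i \sqrt{2}\right) = 23184 - \left(10 + 2 i \sqrt{2}\right) = 23174 - 2 i \sqrt{2}$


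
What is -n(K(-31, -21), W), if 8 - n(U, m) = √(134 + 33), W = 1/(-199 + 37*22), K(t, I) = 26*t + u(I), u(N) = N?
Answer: -8 + √167 ≈ 4.9229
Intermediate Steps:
K(t, I) = I + 26*t (K(t, I) = 26*t + I = I + 26*t)
W = 1/615 (W = 1/(-199 + 814) = 1/615 ≈ 0.0016260)
n(U, m) = 8 - √167 (n(U, m) = 8 - √(134 + 33) = 8 - √167)
-n(K(-31, -21), W) = -(8 - √167) = -8 + √167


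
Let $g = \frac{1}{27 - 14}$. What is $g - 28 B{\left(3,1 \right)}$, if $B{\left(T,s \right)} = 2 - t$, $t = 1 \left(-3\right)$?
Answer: $- \frac{1819}{13} \approx -139.92$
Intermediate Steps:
$t = -3$
$B{\left(T,s \right)} = 5$ ($B{\left(T,s \right)} = 2 - -3 = 2 + 3 = 5$)
$g = \frac{1}{13} \approx 0.076923$
$g - 28 B{\left(3,1 \right)} = \frac{1}{13} - 140 = - \frac{1819}{13}$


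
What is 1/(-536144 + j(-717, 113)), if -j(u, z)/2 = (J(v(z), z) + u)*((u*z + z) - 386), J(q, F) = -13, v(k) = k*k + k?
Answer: -1/119225384 ≈ -8.3875e-9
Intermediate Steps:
v(k) = k + k² (v(k) = k² + k = k + k²)
j(u, z) = -2*(-13 + u)*(-386 + z + u*z) (j(u, z) = -2*(-13 + u)*((u*z + z) - 386) = -2*(-13 + u)*((z + u*z) - 386) = -2*(-13 + u)*(-386 + z + u*z))
1/(-536144 + j(-717, 113)) = 1/(-536144 + (-10036 + 26*113 + 772*(-717) - 2*113*(-717)² + 24*(-717)*113)) = 1/(-536144 + (-10036 + 2938 - 553524 - 2*113*514089 - 1944504)) = 1/(-536144 + (-10036 + 2938 - 553524 - 116184114 - 1944504)) = 1/(-536144 - 118689240) = 1/(-119225384) = -1/119225384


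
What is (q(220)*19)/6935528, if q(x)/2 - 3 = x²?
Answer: 919657/3467764 ≈ 0.26520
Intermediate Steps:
q(x) = 6 + 2*x²
(q(220)*19)/6935528 = ((6 + 2*220²)*19)/6935528 = ((6 + 2*48400)*19)*(1/6935528) = ((6 + 96800)*19)*(1/6935528) = (96806*19)*(1/6935528) = 1839314*(1/6935528) = 919657/3467764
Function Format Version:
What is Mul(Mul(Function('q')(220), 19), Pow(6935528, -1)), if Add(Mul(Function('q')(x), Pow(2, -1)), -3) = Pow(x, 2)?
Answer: Rational(919657, 3467764) ≈ 0.26520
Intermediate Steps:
Function('q')(x) = Add(6, Mul(2, Pow(x, 2)))
Mul(Mul(Function('q')(220), 19), Pow(6935528, -1)) = Mul(Mul(Add(6, Mul(2, Pow(220, 2))), 19), Pow(6935528, -1)) = Mul(Mul(Add(6, Mul(2, 48400)), 19), Rational(1, 6935528)) = Mul(Mul(Add(6, 96800), 19), Rational(1, 6935528)) = Mul(Mul(96806, 19), Rational(1, 6935528)) = Mul(1839314, Rational(1, 6935528)) = Rational(919657, 3467764)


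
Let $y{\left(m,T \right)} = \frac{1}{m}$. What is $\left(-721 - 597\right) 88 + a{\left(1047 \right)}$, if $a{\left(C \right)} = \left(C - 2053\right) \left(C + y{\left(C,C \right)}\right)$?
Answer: $- \frac{1224222508}{1047} \approx -1.1693 \cdot 10^{6}$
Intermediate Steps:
$a{\left(C \right)} = \left(-2053 + C\right) \left(C + \frac{1}{C}\right)$ ($a{\left(C \right)} = \left(C - 2053\right) \left(C + \frac{1}{C}\right) = \left(-2053 + C\right) \left(C + \frac{1}{C}\right)$)
$\left(-721 - 597\right) 88 + a{\left(1047 \right)} = \left(-721 - 597\right) 88 + \left(1 + 1047^{2} - 2149491 - \frac{2053}{1047}\right) = \left(-1318\right) 88 + \left(1 + 1096209 - 2149491 - \frac{2053}{1047}\right) = -115984 + \left(1 + 1096209 - 2149491 - \frac{2053}{1047}\right) = -115984 - \frac{1102787260}{1047} = - \frac{1224222508}{1047}$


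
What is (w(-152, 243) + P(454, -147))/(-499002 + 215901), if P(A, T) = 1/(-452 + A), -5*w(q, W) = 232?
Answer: 9/55510 ≈ 0.00016213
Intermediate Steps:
w(q, W) = -232/5 (w(q, W) = -⅕*232 = -232/5)
(w(-152, 243) + P(454, -147))/(-499002 + 215901) = (-232/5 + 1/(-452 + 454))/(-499002 + 215901) = (-232/5 + 1/2)/(-283101) = (-232/5 + ½)*(-1/283101) = -459/10*(-1/283101) = 9/55510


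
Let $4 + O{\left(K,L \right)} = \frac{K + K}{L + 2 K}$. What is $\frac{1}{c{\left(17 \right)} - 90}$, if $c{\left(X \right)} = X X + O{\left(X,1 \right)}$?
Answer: $\frac{35}{6859} \approx 0.0051028$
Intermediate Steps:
$O{\left(K,L \right)} = -4 + \frac{2 K}{L + 2 K}$ ($O{\left(K,L \right)} = -4 + \frac{K + K}{L + 2 K} = -4 + \frac{2 K}{L + 2 K}$)
$c{\left(X \right)} = X^{2} + \frac{2 \left(-2 - 3 X\right)}{1 + 2 X}$ ($c{\left(X \right)} = X X + \frac{2 \left(- 3 X - 2\right)}{1 + 2 X} = X^{2} + \frac{2 \left(- 3 X - 2\right)}{1 + 2 X} = X^{2} + \frac{2 \left(-2 - 3 X\right)}{1 + 2 X}$)
$\frac{1}{c{\left(17 \right)} - 90} = \frac{1}{\frac{-4 - 102 + 17^{2} \left(1 + 2 \cdot 17\right)}{1 + 2 \cdot 17} - 90} = \frac{1}{\frac{-4 - 102 + 289 \left(1 + 34\right)}{1 + 34} - 90} = \frac{1}{\frac{-4 - 102 + 289 \cdot 35}{35} - 90} = \frac{1}{\frac{-4 - 102 + 10115}{35} - 90} = \frac{1}{\frac{1}{35} \cdot 10009 - 90} = \frac{1}{\frac{10009}{35} - 90} = \frac{1}{\frac{6859}{35}} = \frac{35}{6859}$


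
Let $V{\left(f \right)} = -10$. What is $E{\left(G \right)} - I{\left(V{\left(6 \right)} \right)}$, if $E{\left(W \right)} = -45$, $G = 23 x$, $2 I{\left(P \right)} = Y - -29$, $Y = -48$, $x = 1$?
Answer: $- \frac{71}{2} \approx -35.5$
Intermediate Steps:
$I{\left(P \right)} = - \frac{19}{2}$ ($I{\left(P \right)} = \frac{-48 - -29}{2} = \frac{-48 + 29}{2} = \frac{1}{2} \left(-19\right) = - \frac{19}{2}$)
$G = 23$ ($G = 23 \cdot 1 = 23$)
$E{\left(G \right)} - I{\left(V{\left(6 \right)} \right)} = -45 - - \frac{19}{2} = -45 + \frac{19}{2} = - \frac{71}{2}$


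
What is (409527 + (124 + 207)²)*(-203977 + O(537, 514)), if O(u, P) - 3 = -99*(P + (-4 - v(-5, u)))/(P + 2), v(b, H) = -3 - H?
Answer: -4557356195416/43 ≈ -1.0599e+11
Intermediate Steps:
O(u, P) = 3 - 99*(-1 + P + u)/(2 + P) (O(u, P) = 3 - 99*(P + (-4 - (-3 - u)))/(P + 2) = 3 - 99*(P + (-4 + (3 + u)))/(2 + P) = 3 - 99*(P + (-1 + u))/(2 + P) = 3 - 99*(-1 + P + u)/(2 + P))
(409527 + (124 + 207)²)*(-203977 + O(537, 514)) = (409527 + (124 + 207)²)*(-203977 + 3*(35 - 33*537 - 32*514)/(2 + 514)) = (409527 + 331²)*(-203977 + 3*(35 - 17721 - 16448)/516) = (409527 + 109561)*(-203977 + 3*(1/516)*(-34134)) = 519088*(-203977 - 17067/86) = 519088*(-17559089/86) = -4557356195416/43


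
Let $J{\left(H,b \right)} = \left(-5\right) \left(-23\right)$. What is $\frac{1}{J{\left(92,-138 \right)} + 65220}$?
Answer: $\frac{1}{65335} \approx 1.5306 \cdot 10^{-5}$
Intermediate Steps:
$J{\left(H,b \right)} = 115$
$\frac{1}{J{\left(92,-138 \right)} + 65220} = \frac{1}{115 + 65220} = \frac{1}{65335}$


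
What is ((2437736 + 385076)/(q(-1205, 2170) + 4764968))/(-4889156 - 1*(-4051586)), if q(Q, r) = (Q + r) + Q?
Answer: -705703/997698307740 ≈ -7.0733e-7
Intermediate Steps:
q(Q, r) = r + 2*Q
((2437736 + 385076)/(q(-1205, 2170) + 4764968))/(-4889156 - 1*(-4051586)) = ((2437736 + 385076)/((2170 + 2*(-1205)) + 4764968))/(-4889156 - 1*(-4051586)) = (2822812/((2170 - 2410) + 4764968))/(-4889156 + 4051586) = (2822812/(-240 + 4764968))/(-837570) = (2822812/4764728)*(-1/837570) = (2822812*(1/4764728))*(-1/837570) = (705703/1191182)*(-1/837570) = -705703/997698307740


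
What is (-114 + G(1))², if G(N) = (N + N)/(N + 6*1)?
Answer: 633616/49 ≈ 12931.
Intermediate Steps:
G(N) = 2*N/(6 + N) (G(N) = (2*N)/(N + 6) = (2*N)/(6 + N) = 2*N/(6 + N))
(-114 + G(1))² = (-114 + 2*1/(6 + 1))² = (-114 + 2*1/7)² = (-114 + 2*1*(⅐))² = (-114 + 2/7)² = (-796/7)² = 633616/49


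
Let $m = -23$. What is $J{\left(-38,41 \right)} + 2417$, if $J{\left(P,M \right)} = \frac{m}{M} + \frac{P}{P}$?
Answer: $\frac{99115}{41} \approx 2417.4$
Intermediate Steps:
$J{\left(P,M \right)} = 1 - \frac{23}{M}$ ($J{\left(P,M \right)} = - \frac{23}{M} + \frac{P}{P} = - \frac{23}{M} + 1 = 1 - \frac{23}{M}$)
$J{\left(-38,41 \right)} + 2417 = \frac{-23 + 41}{41} + 2417 = \frac{1}{41} \cdot 18 + 2417 = \frac{18}{41} + 2417 = \frac{99115}{41}$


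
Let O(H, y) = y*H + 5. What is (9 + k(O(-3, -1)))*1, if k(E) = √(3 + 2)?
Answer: 9 + √5 ≈ 11.236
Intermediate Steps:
O(H, y) = 5 + H*y (O(H, y) = H*y + 5 = 5 + H*y)
k(E) = √5
(9 + k(O(-3, -1)))*1 = (9 + √5)*1 = 9 + √5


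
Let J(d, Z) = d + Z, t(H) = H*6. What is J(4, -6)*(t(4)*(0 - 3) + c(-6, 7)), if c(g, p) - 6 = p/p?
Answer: 130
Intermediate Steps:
t(H) = 6*H
J(d, Z) = Z + d
c(g, p) = 7 (c(g, p) = 6 + p/p = 6 + 1 = 7)
J(4, -6)*(t(4)*(0 - 3) + c(-6, 7)) = (-6 + 4)*((6*4)*(0 - 3) + 7) = -2*(24*(-3) + 7) = -2*(-72 + 7) = -2*(-65) = 130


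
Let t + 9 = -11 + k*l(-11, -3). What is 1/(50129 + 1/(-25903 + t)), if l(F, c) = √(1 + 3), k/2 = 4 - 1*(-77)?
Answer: 25599/1283252270 ≈ 1.9949e-5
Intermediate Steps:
k = 162 (k = 2*(4 - 1*(-77)) = 2*(4 + 77) = 2*81 = 162)
l(F, c) = 2 (l(F, c) = √4 = 2)
t = 304 (t = -9 + (-11 + 162*2) = -9 + (-11 + 324) = -9 + 313 = 304)
1/(50129 + 1/(-25903 + t)) = 1/(50129 + 1/(-25903 + 304)) = 1/(50129 + 1/(-25599)) = 1/(50129 - 1/25599) = 1/(1283252270/25599) = 25599/1283252270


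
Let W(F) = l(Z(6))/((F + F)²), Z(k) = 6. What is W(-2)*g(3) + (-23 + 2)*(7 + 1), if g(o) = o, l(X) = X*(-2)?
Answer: -681/4 ≈ -170.25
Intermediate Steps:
l(X) = -2*X
W(F) = -3/F² (W(F) = (-2*6)/((F + F)²) = -12*1/(4*F²) = -3/F²)
W(-2)*g(3) + (-23 + 2)*(7 + 1) = -3/(-2)²*3 + (-23 + 2)*(7 + 1) = -3*¼*3 - 21*8 = -¾*3 - 168 = -9/4 - 168 = -681/4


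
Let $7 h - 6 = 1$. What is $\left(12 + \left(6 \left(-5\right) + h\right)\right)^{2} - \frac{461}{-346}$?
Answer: $\frac{100455}{346} \approx 290.33$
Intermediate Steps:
$h = 1$ ($h = \frac{6}{7} + \frac{1}{7} \cdot 1 = \frac{6}{7} + \frac{1}{7} = 1$)
$\left(12 + \left(6 \left(-5\right) + h\right)\right)^{2} - \frac{461}{-346} = \left(12 + \left(6 \left(-5\right) + 1\right)\right)^{2} - \frac{461}{-346} = \left(12 + \left(-30 + 1\right)\right)^{2} - - \frac{461}{346} = \left(12 - 29\right)^{2} + \frac{461}{346} = \left(-17\right)^{2} + \frac{461}{346} = 289 + \frac{461}{346} = \frac{100455}{346}$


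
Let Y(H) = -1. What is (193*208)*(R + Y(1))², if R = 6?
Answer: 1003600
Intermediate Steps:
(193*208)*(R + Y(1))² = (193*208)*(6 - 1)² = 40144*5² = 40144*25 = 1003600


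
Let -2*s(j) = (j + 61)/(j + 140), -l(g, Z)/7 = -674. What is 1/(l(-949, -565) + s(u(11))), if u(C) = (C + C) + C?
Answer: 173/816167 ≈ 0.00021197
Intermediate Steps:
l(g, Z) = 4718 (l(g, Z) = -7*(-674) = 4718)
u(C) = 3*C (u(C) = 2*C + C = 3*C)
s(j) = -(61 + j)/(2*(140 + j)) (s(j) = -(j + 61)/(2*(j + 140)) = -(61 + j)/(2*(140 + j)))
1/(l(-949, -565) + s(u(11))) = 1/(4718 + (-61 - 3*11)/(2*(140 + 3*11))) = 1/(4718 + (-61 - 1*33)/(2*(140 + 33))) = 1/(4718 + (½)*(-61 - 33)/173) = 1/(4718 + (½)*(1/173)*(-94)) = 1/(4718 - 47/173) = 1/(816167/173) = 173/816167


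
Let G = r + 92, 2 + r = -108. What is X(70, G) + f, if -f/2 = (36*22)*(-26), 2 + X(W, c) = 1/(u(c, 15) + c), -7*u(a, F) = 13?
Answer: 5724291/139 ≈ 41182.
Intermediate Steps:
r = -110 (r = -2 - 108 = -110)
u(a, F) = -13/7 (u(a, F) = -1/7*13 = -13/7)
G = -18 (G = -110 + 92 = -18)
X(W, c) = -2 + 1/(-13/7 + c)
f = 41184 (f = -2*36*22*(-26) = -1584*(-26) = -2*(-20592) = 41184)
X(70, G) + f = (33 - 14*(-18))/(-13 + 7*(-18)) + 41184 = (33 + 252)/(-13 - 126) + 41184 = 285/(-139) + 41184 = -1/139*285 + 41184 = -285/139 + 41184 = 5724291/139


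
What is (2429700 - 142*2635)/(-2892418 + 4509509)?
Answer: 2055530/1617091 ≈ 1.2711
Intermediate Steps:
(2429700 - 142*2635)/(-2892418 + 4509509) = (2429700 - 374170)/1617091 = 2055530*(1/1617091) = 2055530/1617091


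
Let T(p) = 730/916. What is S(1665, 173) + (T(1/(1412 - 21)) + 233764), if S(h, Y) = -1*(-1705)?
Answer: 107845167/458 ≈ 2.3547e+5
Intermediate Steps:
T(p) = 365/458 (T(p) = 730*(1/916) = 365/458)
S(h, Y) = 1705
S(1665, 173) + (T(1/(1412 - 21)) + 233764) = 1705 + (365/458 + 233764) = 1705 + 107064277/458 = 107845167/458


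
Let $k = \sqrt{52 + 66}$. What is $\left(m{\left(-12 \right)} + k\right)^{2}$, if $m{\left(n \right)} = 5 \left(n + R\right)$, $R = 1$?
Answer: $\left(55 - \sqrt{118}\right)^{2} \approx 1948.1$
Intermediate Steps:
$m{\left(n \right)} = 5 + 5 n$ ($m{\left(n \right)} = 5 \left(n + 1\right) = 5 \left(1 + n\right) = 5 + 5 n$)
$k = \sqrt{118} \approx 10.863$
$\left(m{\left(-12 \right)} + k\right)^{2} = \left(\left(5 + 5 \left(-12\right)\right) + \sqrt{118}\right)^{2} = \left(\left(5 - 60\right) + \sqrt{118}\right)^{2} = \left(-55 + \sqrt{118}\right)^{2}$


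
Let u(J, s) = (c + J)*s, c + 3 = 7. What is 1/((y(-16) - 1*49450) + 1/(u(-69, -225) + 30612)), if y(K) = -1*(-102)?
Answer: -45237/2232355475 ≈ -2.0264e-5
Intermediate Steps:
c = 4 (c = -3 + 7 = 4)
u(J, s) = s*(4 + J) (u(J, s) = (4 + J)*s = s*(4 + J))
y(K) = 102
1/((y(-16) - 1*49450) + 1/(u(-69, -225) + 30612)) = 1/((102 - 1*49450) + 1/(-225*(4 - 69) + 30612)) = 1/((102 - 49450) + 1/(-225*(-65) + 30612)) = 1/(-49348 + 1/(14625 + 30612)) = 1/(-49348 + 1/45237) = 1/(-2232355475/45237) = -45237/2232355475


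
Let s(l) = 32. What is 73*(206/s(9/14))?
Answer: 7519/16 ≈ 469.94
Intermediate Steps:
73*(206/s(9/14)) = 73*(206/32) = 73*(206*(1/32)) = 73*(103/16) = 7519/16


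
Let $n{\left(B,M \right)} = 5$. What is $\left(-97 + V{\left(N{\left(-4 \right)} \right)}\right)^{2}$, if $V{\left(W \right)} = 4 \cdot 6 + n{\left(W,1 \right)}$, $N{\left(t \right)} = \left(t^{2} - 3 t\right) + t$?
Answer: $4624$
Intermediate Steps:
$N{\left(t \right)} = t^{2} - 2 t$
$V{\left(W \right)} = 29$ ($V{\left(W \right)} = 4 \cdot 6 + 5 = 24 + 5 = 29$)
$\left(-97 + V{\left(N{\left(-4 \right)} \right)}\right)^{2} = \left(-97 + 29\right)^{2} = \left(-68\right)^{2} = 4624$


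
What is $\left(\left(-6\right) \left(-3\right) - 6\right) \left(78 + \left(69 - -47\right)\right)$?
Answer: $2328$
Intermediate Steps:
$\left(\left(-6\right) \left(-3\right) - 6\right) \left(78 + \left(69 - -47\right)\right) = \left(18 - 6\right) \left(78 + \left(69 + 47\right)\right) = 12 \left(78 + 116\right) = 12 \cdot 194 = 2328$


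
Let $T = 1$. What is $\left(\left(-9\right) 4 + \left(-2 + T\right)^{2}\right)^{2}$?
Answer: $1225$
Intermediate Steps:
$\left(\left(-9\right) 4 + \left(-2 + T\right)^{2}\right)^{2} = \left(\left(-9\right) 4 + \left(-2 + 1\right)^{2}\right)^{2} = \left(-36 + \left(-1\right)^{2}\right)^{2} = \left(-36 + 1\right)^{2} = \left(-35\right)^{2} = 1225$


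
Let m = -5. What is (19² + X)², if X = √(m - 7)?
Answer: 130309 + 1444*I*√3 ≈ 1.3031e+5 + 2501.1*I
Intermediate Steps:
X = 2*I*√3 (X = √(-5 - 7) = √(-12) = 2*I*√3 ≈ 3.4641*I)
(19² + X)² = (19² + 2*I*√3)² = (361 + 2*I*√3)²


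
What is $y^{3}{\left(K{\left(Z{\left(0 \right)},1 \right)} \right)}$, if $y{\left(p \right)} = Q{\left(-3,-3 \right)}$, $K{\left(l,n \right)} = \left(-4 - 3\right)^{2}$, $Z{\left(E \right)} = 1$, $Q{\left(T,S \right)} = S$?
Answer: $-27$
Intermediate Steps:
$K{\left(l,n \right)} = 49$ ($K{\left(l,n \right)} = \left(-7\right)^{2} = 49$)
$y{\left(p \right)} = -3$
$y^{3}{\left(K{\left(Z{\left(0 \right)},1 \right)} \right)} = \left(-3\right)^{3} = -27$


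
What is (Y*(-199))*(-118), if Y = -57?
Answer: -1338474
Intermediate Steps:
(Y*(-199))*(-118) = -57*(-199)*(-118) = 11343*(-118) = -1338474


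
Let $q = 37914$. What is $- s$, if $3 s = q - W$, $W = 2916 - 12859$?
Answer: $- \frac{47857}{3} \approx -15952.0$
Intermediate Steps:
$W = -9943$
$s = \frac{47857}{3}$ ($s = \frac{37914 - -9943}{3} = \frac{37914 + 9943}{3} = \frac{1}{3} \cdot 47857 = \frac{47857}{3} \approx 15952.0$)
$- s = \left(-1\right) \frac{47857}{3} = - \frac{47857}{3}$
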